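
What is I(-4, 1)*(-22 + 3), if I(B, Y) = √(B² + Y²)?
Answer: -19*√17 ≈ -78.339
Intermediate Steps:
I(-4, 1)*(-22 + 3) = √((-4)² + 1²)*(-22 + 3) = √(16 + 1)*(-19) = √17*(-19) = -19*√17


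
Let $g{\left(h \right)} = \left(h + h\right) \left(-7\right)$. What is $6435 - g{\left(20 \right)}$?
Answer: $6715$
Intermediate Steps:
$g{\left(h \right)} = - 14 h$ ($g{\left(h \right)} = 2 h \left(-7\right) = - 14 h$)
$6435 - g{\left(20 \right)} = 6435 - \left(-14\right) 20 = 6435 - -280 = 6435 + 280 = 6715$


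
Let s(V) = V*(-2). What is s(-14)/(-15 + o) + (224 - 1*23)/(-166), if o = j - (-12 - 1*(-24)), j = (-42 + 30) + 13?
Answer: -4937/2158 ≈ -2.2878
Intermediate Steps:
s(V) = -2*V
j = 1 (j = -12 + 13 = 1)
o = -11 (o = 1 - (-12 - 1*(-24)) = 1 - (-12 + 24) = 1 - 1*12 = 1 - 12 = -11)
s(-14)/(-15 + o) + (224 - 1*23)/(-166) = (-2*(-14))/(-15 - 11) + (224 - 1*23)/(-166) = 28/(-26) + (224 - 23)*(-1/166) = 28*(-1/26) + 201*(-1/166) = -14/13 - 201/166 = -4937/2158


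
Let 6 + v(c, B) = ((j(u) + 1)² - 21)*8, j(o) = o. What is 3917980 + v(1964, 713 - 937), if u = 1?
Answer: 3917838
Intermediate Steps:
v(c, B) = -142 (v(c, B) = -6 + ((1 + 1)² - 21)*8 = -6 + (2² - 21)*8 = -6 + (4 - 21)*8 = -6 - 17*8 = -6 - 136 = -142)
3917980 + v(1964, 713 - 937) = 3917980 - 142 = 3917838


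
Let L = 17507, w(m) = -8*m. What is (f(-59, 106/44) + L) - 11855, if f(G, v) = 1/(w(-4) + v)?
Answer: 4278586/757 ≈ 5652.0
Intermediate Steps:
f(G, v) = 1/(32 + v) (f(G, v) = 1/(-8*(-4) + v) = 1/(32 + v))
(f(-59, 106/44) + L) - 11855 = (1/(32 + 106/44) + 17507) - 11855 = (1/(32 + 106*(1/44)) + 17507) - 11855 = (1/(32 + 53/22) + 17507) - 11855 = (1/(757/22) + 17507) - 11855 = (22/757 + 17507) - 11855 = 13252821/757 - 11855 = 4278586/757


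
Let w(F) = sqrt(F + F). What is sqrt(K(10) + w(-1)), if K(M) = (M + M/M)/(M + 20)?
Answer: sqrt(330 + 900*I*sqrt(2))/30 ≈ 0.95594 + 0.7397*I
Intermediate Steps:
w(F) = sqrt(2)*sqrt(F) (w(F) = sqrt(2*F) = sqrt(2)*sqrt(F))
K(M) = (1 + M)/(20 + M) (K(M) = (M + 1)/(20 + M) = (1 + M)/(20 + M))
sqrt(K(10) + w(-1)) = sqrt((1 + 10)/(20 + 10) + sqrt(2)*sqrt(-1)) = sqrt(11/30 + sqrt(2)*I) = sqrt((1/30)*11 + I*sqrt(2)) = sqrt(11/30 + I*sqrt(2))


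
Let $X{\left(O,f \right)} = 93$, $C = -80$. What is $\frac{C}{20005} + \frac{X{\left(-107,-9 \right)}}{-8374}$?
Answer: $- \frac{506077}{33504374} \approx -0.015105$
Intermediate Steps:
$\frac{C}{20005} + \frac{X{\left(-107,-9 \right)}}{-8374} = - \frac{80}{20005} + \frac{93}{-8374} = \left(-80\right) \frac{1}{20005} + 93 \left(- \frac{1}{8374}\right) = - \frac{16}{4001} - \frac{93}{8374} = - \frac{506077}{33504374}$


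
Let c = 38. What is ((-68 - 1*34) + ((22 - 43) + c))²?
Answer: 7225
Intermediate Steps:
((-68 - 1*34) + ((22 - 43) + c))² = ((-68 - 1*34) + ((22 - 43) + 38))² = ((-68 - 34) + (-21 + 38))² = (-102 + 17)² = (-85)² = 7225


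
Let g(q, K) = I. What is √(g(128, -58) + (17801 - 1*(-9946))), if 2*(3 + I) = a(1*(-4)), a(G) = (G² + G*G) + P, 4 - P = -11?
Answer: √111070/2 ≈ 166.64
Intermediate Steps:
P = 15 (P = 4 - 1*(-11) = 4 + 11 = 15)
a(G) = 15 + 2*G² (a(G) = (G² + G*G) + 15 = (G² + G²) + 15 = 2*G² + 15 = 15 + 2*G²)
I = 41/2 (I = -3 + (15 + 2*(1*(-4))²)/2 = -3 + (15 + 2*(-4)²)/2 = -3 + (15 + 2*16)/2 = -3 + (15 + 32)/2 = -3 + (½)*47 = -3 + 47/2 = 41/2 ≈ 20.500)
g(q, K) = 41/2
√(g(128, -58) + (17801 - 1*(-9946))) = √(41/2 + (17801 - 1*(-9946))) = √(41/2 + (17801 + 9946)) = √(41/2 + 27747) = √(55535/2) = √111070/2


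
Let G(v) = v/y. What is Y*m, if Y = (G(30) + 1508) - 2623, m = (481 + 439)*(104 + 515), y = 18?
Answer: -1902063200/3 ≈ -6.3402e+8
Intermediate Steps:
G(v) = v/18
m = 569480 (m = 920*619 = 569480)
Y = -3340/3 (Y = ((1/18)*30 + 1508) - 2623 = (5/3 + 1508) - 2623 = 4529/3 - 2623 = -3340/3 ≈ -1113.3)
Y*m = -3340/3*569480 = -1902063200/3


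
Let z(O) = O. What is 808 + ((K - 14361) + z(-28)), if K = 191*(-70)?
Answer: -26951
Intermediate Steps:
K = -13370
808 + ((K - 14361) + z(-28)) = 808 + ((-13370 - 14361) - 28) = 808 + (-27731 - 28) = 808 - 27759 = -26951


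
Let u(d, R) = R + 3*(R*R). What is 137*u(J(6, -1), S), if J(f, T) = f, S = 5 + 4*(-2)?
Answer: 3288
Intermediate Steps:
S = -3 (S = 5 - 8 = -3)
u(d, R) = R + 3*R²
137*u(J(6, -1), S) = 137*(-3*(1 + 3*(-3))) = 137*(-3*(1 - 9)) = 137*(-3*(-8)) = 137*24 = 3288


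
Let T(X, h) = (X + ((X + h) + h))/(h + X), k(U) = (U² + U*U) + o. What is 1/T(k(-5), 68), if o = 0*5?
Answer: ½ ≈ 0.50000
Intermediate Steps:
o = 0
k(U) = 2*U² (k(U) = (U² + U*U) + 0 = (U² + U²) + 0 = 2*U² + 0 = 2*U²)
T(X, h) = (2*X + 2*h)/(X + h) (T(X, h) = (X + (X + 2*h))/(X + h) = (2*X + 2*h)/(X + h))
1/T(k(-5), 68) = 1/2 = ½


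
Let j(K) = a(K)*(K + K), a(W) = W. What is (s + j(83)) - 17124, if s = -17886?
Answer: -21232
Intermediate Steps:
j(K) = 2*K**2 (j(K) = K*(K + K) = K*(2*K) = 2*K**2)
(s + j(83)) - 17124 = (-17886 + 2*83**2) - 17124 = (-17886 + 2*6889) - 17124 = (-17886 + 13778) - 17124 = -4108 - 17124 = -21232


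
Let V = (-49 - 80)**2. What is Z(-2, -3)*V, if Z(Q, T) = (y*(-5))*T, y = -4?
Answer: -998460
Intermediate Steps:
Z(Q, T) = 20*T (Z(Q, T) = (-4*(-5))*T = 20*T)
V = 16641 (V = (-129)**2 = 16641)
Z(-2, -3)*V = (20*(-3))*16641 = -60*16641 = -998460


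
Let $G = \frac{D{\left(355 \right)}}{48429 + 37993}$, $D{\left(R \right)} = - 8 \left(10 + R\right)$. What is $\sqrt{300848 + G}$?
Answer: $\frac{2 \sqrt{140435117693437}}{43211} \approx 548.5$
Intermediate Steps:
$D{\left(R \right)} = -80 - 8 R$
$G = - \frac{1460}{43211}$ ($G = \frac{-80 - 2840}{48429 + 37993} = \frac{-80 - 2840}{86422} = \left(-2920\right) \frac{1}{86422} = - \frac{1460}{43211} \approx -0.033788$)
$\sqrt{300848 + G} = \sqrt{300848 - \frac{1460}{43211}} = \sqrt{\frac{12999941468}{43211}} = \frac{2 \sqrt{140435117693437}}{43211}$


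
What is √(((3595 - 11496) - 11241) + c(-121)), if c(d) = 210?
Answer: 2*I*√4733 ≈ 137.59*I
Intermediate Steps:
√(((3595 - 11496) - 11241) + c(-121)) = √(((3595 - 11496) - 11241) + 210) = √((-7901 - 11241) + 210) = √(-19142 + 210) = √(-18932) = 2*I*√4733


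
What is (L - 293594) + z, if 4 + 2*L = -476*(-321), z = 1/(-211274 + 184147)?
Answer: -5891930147/27127 ≈ -2.1720e+5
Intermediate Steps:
z = -1/27127 (z = 1/(-27127) = -1/27127 ≈ -3.6864e-5)
L = 76396 (L = -2 + (-476*(-321))/2 = -2 + (½)*152796 = -2 + 76398 = 76396)
(L - 293594) + z = (76396 - 293594) - 1/27127 = -217198 - 1/27127 = -5891930147/27127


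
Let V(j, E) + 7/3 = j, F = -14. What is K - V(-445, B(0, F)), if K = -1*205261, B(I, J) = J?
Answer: -614441/3 ≈ -2.0481e+5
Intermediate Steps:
V(j, E) = -7/3 + j
K = -205261
K - V(-445, B(0, F)) = -205261 - (-7/3 - 445) = -205261 - 1*(-1342/3) = -205261 + 1342/3 = -614441/3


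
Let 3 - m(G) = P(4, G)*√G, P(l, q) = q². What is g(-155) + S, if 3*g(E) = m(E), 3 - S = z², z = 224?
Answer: -50172 - 24025*I*√155/3 ≈ -50172.0 - 99703.0*I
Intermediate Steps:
m(G) = 3 - G^(5/2) (m(G) = 3 - G²*√G = 3 - G^(5/2))
S = -50173 (S = 3 - 1*224² = 3 - 1*50176 = 3 - 50176 = -50173)
g(E) = 1 - E^(5/2)/3 (g(E) = (3 - E^(5/2))/3 = 1 - E^(5/2)/3)
g(-155) + S = (1 - 24025*I*√155/3) - 50173 = -50172 - 24025*I*√155/3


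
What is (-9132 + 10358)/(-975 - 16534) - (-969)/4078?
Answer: 11966593/71401702 ≈ 0.16760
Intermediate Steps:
(-9132 + 10358)/(-975 - 16534) - (-969)/4078 = 1226/(-17509) - (-969)/4078 = 1226*(-1/17509) - 1*(-969/4078) = -1226/17509 + 969/4078 = 11966593/71401702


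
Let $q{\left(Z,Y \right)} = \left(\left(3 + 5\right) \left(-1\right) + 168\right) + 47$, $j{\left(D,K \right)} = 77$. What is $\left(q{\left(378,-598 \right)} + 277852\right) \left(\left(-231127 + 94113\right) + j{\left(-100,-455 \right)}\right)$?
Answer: $-38076565283$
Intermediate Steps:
$q{\left(Z,Y \right)} = 207$ ($q{\left(Z,Y \right)} = \left(8 \left(-1\right) + 168\right) + 47 = \left(-8 + 168\right) + 47 = 160 + 47 = 207$)
$\left(q{\left(378,-598 \right)} + 277852\right) \left(\left(-231127 + 94113\right) + j{\left(-100,-455 \right)}\right) = \left(207 + 277852\right) \left(\left(-231127 + 94113\right) + 77\right) = 278059 \left(-137014 + 77\right) = 278059 \left(-136937\right) = -38076565283$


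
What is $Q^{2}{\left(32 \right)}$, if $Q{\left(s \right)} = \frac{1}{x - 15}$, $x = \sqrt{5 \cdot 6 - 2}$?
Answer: $\frac{1}{\left(15 - 2 \sqrt{7}\right)^{2}} \approx 0.01061$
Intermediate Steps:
$x = 2 \sqrt{7}$ ($x = \sqrt{30 - 2} = \sqrt{28} = 2 \sqrt{7} \approx 5.2915$)
$Q{\left(s \right)} = \frac{1}{-15 + 2 \sqrt{7}}$ ($Q{\left(s \right)} = \frac{1}{2 \sqrt{7} - 15} = \frac{1}{-15 + 2 \sqrt{7}}$)
$Q^{2}{\left(32 \right)} = \left(- \frac{15}{197} - \frac{2 \sqrt{7}}{197}\right)^{2}$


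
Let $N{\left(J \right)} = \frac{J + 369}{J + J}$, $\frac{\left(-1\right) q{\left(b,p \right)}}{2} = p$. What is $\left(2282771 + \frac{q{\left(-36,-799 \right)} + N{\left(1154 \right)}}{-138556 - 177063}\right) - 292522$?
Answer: $\frac{1449794197504641}{728448652} \approx 1.9902 \cdot 10^{6}$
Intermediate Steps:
$q{\left(b,p \right)} = - 2 p$
$N{\left(J \right)} = \frac{369 + J}{2 J}$
$\left(2282771 + \frac{q{\left(-36,-799 \right)} + N{\left(1154 \right)}}{-138556 - 177063}\right) - 292522 = \left(2282771 + \frac{\left(-2\right) \left(-799\right) + \frac{369 + 1154}{2 \cdot 1154}}{-138556 - 177063}\right) - 292522 = \left(2282771 + \frac{1598 + \frac{1}{2} \cdot \frac{1}{1154} \cdot 1523}{-315619}\right) - 292522 = \left(2282771 + \left(1598 + \frac{1523}{2308}\right) \left(- \frac{1}{315619}\right)\right) - 292522 = \left(2282771 + \frac{3689707}{2308} \left(- \frac{1}{315619}\right)\right) - 292522 = \left(2282771 - \frac{3689707}{728448652}\right) - 292522 = \frac{1662881454084985}{728448652} - 292522 = \frac{1449794197504641}{728448652}$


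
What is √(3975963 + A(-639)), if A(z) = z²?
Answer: 2*√1096071 ≈ 2093.9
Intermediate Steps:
√(3975963 + A(-639)) = √(3975963 + (-639)²) = √(3975963 + 408321) = √4384284 = 2*√1096071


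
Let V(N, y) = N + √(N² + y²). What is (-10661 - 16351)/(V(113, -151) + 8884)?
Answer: -243026964/80910439 + 27012*√35570/80910439 ≈ -2.9407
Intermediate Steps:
(-10661 - 16351)/(V(113, -151) + 8884) = (-10661 - 16351)/((113 + √(113² + (-151)²)) + 8884) = -27012/((113 + √(12769 + 22801)) + 8884) = -27012/((113 + √35570) + 8884) = -27012/(8997 + √35570)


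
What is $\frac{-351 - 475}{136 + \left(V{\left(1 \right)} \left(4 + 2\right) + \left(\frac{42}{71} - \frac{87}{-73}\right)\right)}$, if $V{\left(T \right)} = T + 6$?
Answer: $- \frac{4281158}{931817} \approx -4.5944$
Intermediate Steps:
$V{\left(T \right)} = 6 + T$
$\frac{-351 - 475}{136 + \left(V{\left(1 \right)} \left(4 + 2\right) + \left(\frac{42}{71} - \frac{87}{-73}\right)\right)} = \frac{-351 - 475}{136 + \left(\left(6 + 1\right) \left(4 + 2\right) + \left(\frac{42}{71} - \frac{87}{-73}\right)\right)} = - \frac{826}{136 + \left(7 \cdot 6 + \left(42 \cdot \frac{1}{71} - - \frac{87}{73}\right)\right)} = - \frac{826}{136 + \left(42 + \left(\frac{42}{71} + \frac{87}{73}\right)\right)} = - \frac{826}{136 + \left(42 + \frac{9243}{5183}\right)} = - \frac{826}{136 + \frac{226929}{5183}} = - \frac{826}{\frac{931817}{5183}} = \left(-826\right) \frac{5183}{931817} = - \frac{4281158}{931817}$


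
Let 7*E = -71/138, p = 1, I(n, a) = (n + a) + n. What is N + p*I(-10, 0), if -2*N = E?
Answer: -38569/1932 ≈ -19.963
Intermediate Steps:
I(n, a) = a + 2*n (I(n, a) = (a + n) + n = a + 2*n)
E = -71/966 (E = (-71/138)/7 = (-71*1/138)/7 = (⅐)*(-71/138) = -71/966 ≈ -0.073499)
N = 71/1932 (N = -½*(-71/966) = 71/1932 ≈ 0.036749)
N + p*I(-10, 0) = 71/1932 + 1*(0 + 2*(-10)) = 71/1932 + 1*(0 - 20) = 71/1932 + 1*(-20) = 71/1932 - 20 = -38569/1932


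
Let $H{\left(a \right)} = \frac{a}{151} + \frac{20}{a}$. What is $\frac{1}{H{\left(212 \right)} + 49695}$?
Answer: $\frac{8003}{397721076} \approx 2.0122 \cdot 10^{-5}$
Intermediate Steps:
$H{\left(a \right)} = \frac{20}{a} + \frac{a}{151}$ ($H{\left(a \right)} = a \frac{1}{151} + \frac{20}{a} = \frac{a}{151} + \frac{20}{a} = \frac{20}{a} + \frac{a}{151}$)
$\frac{1}{H{\left(212 \right)} + 49695} = \frac{1}{\left(\frac{20}{212} + \frac{1}{151} \cdot 212\right) + 49695} = \frac{1}{\left(20 \cdot \frac{1}{212} + \frac{212}{151}\right) + 49695} = \frac{1}{\left(\frac{5}{53} + \frac{212}{151}\right) + 49695} = \frac{1}{\frac{11991}{8003} + 49695} = \frac{1}{\frac{397721076}{8003}} = \frac{8003}{397721076}$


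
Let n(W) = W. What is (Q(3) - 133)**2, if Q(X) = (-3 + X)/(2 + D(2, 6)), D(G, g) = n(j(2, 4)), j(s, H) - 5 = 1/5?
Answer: 17689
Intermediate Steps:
j(s, H) = 26/5 (j(s, H) = 5 + 1/5 = 26/5)
D(G, g) = 26/5
Q(X) = -5/12 + 5*X/36 (Q(X) = (-3 + X)/(2 + 26/5) = (-3 + X)/(36/5) = (-3 + X)*(5/36) = -5/12 + 5*X/36)
(Q(3) - 133)**2 = ((-5/12 + (5/36)*3) - 133)**2 = ((-5/12 + 5/12) - 133)**2 = (0 - 133)**2 = (-133)**2 = 17689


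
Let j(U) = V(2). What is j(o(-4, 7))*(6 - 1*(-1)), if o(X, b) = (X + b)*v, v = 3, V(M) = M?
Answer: 14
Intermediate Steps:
o(X, b) = 3*X + 3*b (o(X, b) = (X + b)*3 = 3*X + 3*b)
j(U) = 2
j(o(-4, 7))*(6 - 1*(-1)) = 2*(6 - 1*(-1)) = 2*(6 + 1) = 2*7 = 14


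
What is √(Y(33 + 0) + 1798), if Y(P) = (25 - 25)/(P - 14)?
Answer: √1798 ≈ 42.403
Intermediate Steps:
Y(P) = 0 (Y(P) = 0/(-14 + P) = 0)
√(Y(33 + 0) + 1798) = √(0 + 1798) = √1798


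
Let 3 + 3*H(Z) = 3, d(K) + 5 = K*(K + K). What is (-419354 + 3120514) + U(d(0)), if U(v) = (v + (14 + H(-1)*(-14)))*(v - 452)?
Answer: 2697047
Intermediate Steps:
d(K) = -5 + 2*K² (d(K) = -5 + K*(K + K) = -5 + K*(2*K) = -5 + 2*K²)
H(Z) = 0 (H(Z) = -1 + (⅓)*3 = -1 + 1 = 0)
U(v) = (-452 + v)*(14 + v) (U(v) = (v + (14 + 0*(-14)))*(v - 452) = (v + (14 + 0))*(-452 + v) = (v + 14)*(-452 + v) = (14 + v)*(-452 + v) = (-452 + v)*(14 + v))
(-419354 + 3120514) + U(d(0)) = (-419354 + 3120514) + (-6328 + (-5 + 2*0²)² - 438*(-5 + 2*0²)) = 2701160 + (-6328 + (-5 + 2*0)² - 438*(-5 + 2*0)) = 2701160 + (-6328 + (-5 + 0)² - 438*(-5 + 0)) = 2701160 + (-6328 + (-5)² - 438*(-5)) = 2701160 + (-6328 + 25 + 2190) = 2701160 - 4113 = 2697047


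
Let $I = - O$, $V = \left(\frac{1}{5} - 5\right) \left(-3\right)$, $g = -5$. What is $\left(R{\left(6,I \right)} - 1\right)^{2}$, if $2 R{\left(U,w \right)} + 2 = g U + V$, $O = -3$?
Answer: $\frac{2401}{25} \approx 96.04$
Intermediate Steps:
$V = \frac{72}{5}$ ($V = \left(\frac{1}{5} - 5\right) \left(-3\right) = \left(- \frac{24}{5}\right) \left(-3\right) = \frac{72}{5} \approx 14.4$)
$I = 3$ ($I = \left(-1\right) \left(-3\right) = 3$)
$R{\left(U,w \right)} = \frac{31}{5} - \frac{5 U}{2}$ ($R{\left(U,w \right)} = -1 + \frac{- 5 U + \frac{72}{5}}{2} = -1 + \frac{\frac{72}{5} - 5 U}{2} = -1 - \left(- \frac{36}{5} + \frac{5 U}{2}\right) = \frac{31}{5} - \frac{5 U}{2}$)
$\left(R{\left(6,I \right)} - 1\right)^{2} = \left(\left(\frac{31}{5} - 15\right) - 1\right)^{2} = \left(- \frac{44}{5} - 1\right)^{2} = \left(- \frac{49}{5}\right)^{2} = \frac{2401}{25}$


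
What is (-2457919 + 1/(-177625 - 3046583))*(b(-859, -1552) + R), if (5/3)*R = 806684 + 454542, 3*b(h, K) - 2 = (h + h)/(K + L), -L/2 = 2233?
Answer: -270675325337677038413723/145524628080 ≈ -1.8600e+12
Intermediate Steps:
L = -4466 (L = -2*2233 = -4466)
b(h, K) = ⅔ + 2*h/(3*(-4466 + K)) (b(h, K) = ⅔ + ((h + h)/(K - 4466))/3 = ⅔ + ((2*h)/(-4466 + K))/3 = ⅔ + (2*h/(-4466 + K))/3 = ⅔ + 2*h/(3*(-4466 + K)))
R = 3783678/5 (R = 3*(806684 + 454542)/5 = (⅗)*1261226 = 3783678/5 ≈ 7.5674e+5)
(-2457919 + 1/(-177625 - 3046583))*(b(-859, -1552) + R) = (-2457919 + 1/(-177625 - 3046583))*(2*(-4466 - 1552 - 859)/(3*(-4466 - 1552)) + 3783678/5) = (-2457919 + 1/(-3224208))*((⅔)*(-6877)/(-6018) + 3783678/5) = (-2457919 - 1/3224208)*((⅔)*(-1/6018)*(-6877) + 3783678/5) = -7924842103153*(6877/9027 + 3783678/5)/3224208 = -7924842103153/3224208*34155295691/45135 = -270675325337677038413723/145524628080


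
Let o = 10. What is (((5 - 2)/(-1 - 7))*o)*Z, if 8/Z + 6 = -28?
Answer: 15/17 ≈ 0.88235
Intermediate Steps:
Z = -4/17 (Z = 8/(-6 - 28) = 8/(-34) = 8*(-1/34) = -4/17 ≈ -0.23529)
(((5 - 2)/(-1 - 7))*o)*Z = (((5 - 2)/(-1 - 7))*10)*(-4/17) = ((3/(-8))*10)*(-4/17) = ((3*(-⅛))*10)*(-4/17) = -3/8*10*(-4/17) = -15/4*(-4/17) = 15/17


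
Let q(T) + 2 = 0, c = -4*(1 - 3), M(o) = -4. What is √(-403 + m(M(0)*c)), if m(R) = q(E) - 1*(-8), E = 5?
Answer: I*√397 ≈ 19.925*I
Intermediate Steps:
c = 8 (c = -4*(-2) = 8)
q(T) = -2 (q(T) = -2 + 0 = -2)
m(R) = 6 (m(R) = -2 - 1*(-8) = -2 + 8 = 6)
√(-403 + m(M(0)*c)) = √(-403 + 6) = √(-397) = I*√397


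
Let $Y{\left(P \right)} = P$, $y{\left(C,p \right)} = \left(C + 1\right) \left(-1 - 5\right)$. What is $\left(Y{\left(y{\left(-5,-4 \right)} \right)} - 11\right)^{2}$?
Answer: $169$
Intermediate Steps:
$y{\left(C,p \right)} = -6 - 6 C$ ($y{\left(C,p \right)} = \left(1 + C\right) \left(-6\right) = -6 - 6 C$)
$\left(Y{\left(y{\left(-5,-4 \right)} \right)} - 11\right)^{2} = \left(\left(-6 - -30\right) - 11\right)^{2} = \left(\left(-6 + 30\right) - 11\right)^{2} = \left(24 - 11\right)^{2} = 13^{2} = 169$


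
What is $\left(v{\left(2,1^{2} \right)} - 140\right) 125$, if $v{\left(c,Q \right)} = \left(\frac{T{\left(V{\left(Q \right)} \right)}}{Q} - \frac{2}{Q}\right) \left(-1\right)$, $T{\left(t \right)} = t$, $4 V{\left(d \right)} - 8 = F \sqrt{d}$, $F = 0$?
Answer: $-17500$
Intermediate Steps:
$V{\left(d \right)} = 2$ ($V{\left(d \right)} = 2 + \frac{0 \sqrt{d}}{4} = 2 + \frac{1}{4} \cdot 0 = 2 + 0 = 2$)
$v{\left(c,Q \right)} = 0$ ($v{\left(c,Q \right)} = \left(\frac{2}{Q} - \frac{2}{Q}\right) \left(-1\right) = 0 \left(-1\right) = 0$)
$\left(v{\left(2,1^{2} \right)} - 140\right) 125 = \left(0 - 140\right) 125 = \left(-140\right) 125 = -17500$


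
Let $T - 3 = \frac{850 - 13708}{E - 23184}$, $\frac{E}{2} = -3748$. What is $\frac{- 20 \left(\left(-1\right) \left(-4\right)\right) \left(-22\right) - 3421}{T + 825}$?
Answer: $- \frac{25479740}{12707949} \approx -2.005$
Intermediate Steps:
$E = -7496$ ($E = 2 \left(-3748\right) = -7496$)
$T = \frac{52449}{15340}$ ($T = 3 + \frac{850 - 13708}{-7496 - 23184} = 3 - \frac{12858}{-30680} = 3 - - \frac{6429}{15340} = 3 + \frac{6429}{15340} = \frac{52449}{15340} \approx 3.4191$)
$\frac{- 20 \left(\left(-1\right) \left(-4\right)\right) \left(-22\right) - 3421}{T + 825} = \frac{- 20 \left(\left(-1\right) \left(-4\right)\right) \left(-22\right) - 3421}{\frac{52449}{15340} + 825} = \frac{\left(-20\right) 4 \left(-22\right) - 3421}{\frac{12707949}{15340}} = \left(\left(-80\right) \left(-22\right) - 3421\right) \frac{15340}{12707949} = \left(1760 - 3421\right) \frac{15340}{12707949} = \left(-1661\right) \frac{15340}{12707949} = - \frac{25479740}{12707949}$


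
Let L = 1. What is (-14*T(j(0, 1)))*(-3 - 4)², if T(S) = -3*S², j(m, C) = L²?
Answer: 2058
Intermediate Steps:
j(m, C) = 1 (j(m, C) = 1² = 1)
(-14*T(j(0, 1)))*(-3 - 4)² = (-(-42)*1²)*(-3 - 4)² = -(-42)*(-7)² = -14*(-3)*49 = 42*49 = 2058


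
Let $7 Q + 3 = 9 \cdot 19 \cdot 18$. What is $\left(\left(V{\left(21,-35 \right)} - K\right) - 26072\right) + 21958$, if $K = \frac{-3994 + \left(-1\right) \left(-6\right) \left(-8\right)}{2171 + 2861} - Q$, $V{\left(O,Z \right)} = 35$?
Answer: $- \frac{64088501}{17612} \approx -3638.9$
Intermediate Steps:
$Q = \frac{3075}{7}$ ($Q = - \frac{3}{7} + \frac{9 \cdot 19 \cdot 18}{7} = - \frac{3}{7} + \frac{171 \cdot 18}{7} = - \frac{3}{7} + \frac{1}{7} \cdot 3078 = - \frac{3}{7} + \frac{3078}{7} = \frac{3075}{7} \approx 439.29$)
$K = - \frac{7750847}{17612}$ ($K = \frac{-3994 + \left(-1\right) \left(-6\right) \left(-8\right)}{2171 + 2861} - \frac{3075}{7} = \frac{-3994 + 6 \left(-8\right)}{5032} - \frac{3075}{7} = \left(-3994 - 48\right) \frac{1}{5032} - \frac{3075}{7} = \left(-4042\right) \frac{1}{5032} - \frac{3075}{7} = - \frac{2021}{2516} - \frac{3075}{7} = - \frac{7750847}{17612} \approx -440.09$)
$\left(\left(V{\left(21,-35 \right)} - K\right) - 26072\right) + 21958 = \left(\left(35 - - \frac{7750847}{17612}\right) - 26072\right) + 21958 = \left(\left(35 + \frac{7750847}{17612}\right) - 26072\right) + 21958 = \left(\frac{8367267}{17612} - 26072\right) + 21958 = - \frac{450812797}{17612} + 21958 = - \frac{64088501}{17612}$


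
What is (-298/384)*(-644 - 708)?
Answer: 25181/24 ≈ 1049.2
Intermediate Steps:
(-298/384)*(-644 - 708) = -298*1/384*(-1352) = -149/192*(-1352) = 25181/24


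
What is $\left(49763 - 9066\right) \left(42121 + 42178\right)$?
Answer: $3430716403$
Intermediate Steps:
$\left(49763 - 9066\right) \left(42121 + 42178\right) = 40697 \cdot 84299 = 3430716403$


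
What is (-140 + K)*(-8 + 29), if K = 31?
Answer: -2289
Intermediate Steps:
(-140 + K)*(-8 + 29) = (-140 + 31)*(-8 + 29) = -109*21 = -2289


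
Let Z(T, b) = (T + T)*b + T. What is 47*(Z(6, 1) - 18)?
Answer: 0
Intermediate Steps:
Z(T, b) = T + 2*T*b (Z(T, b) = (2*T)*b + T = 2*T*b + T = T + 2*T*b)
47*(Z(6, 1) - 18) = 47*(6*(1 + 2*1) - 18) = 47*(6*(1 + 2) - 18) = 47*(6*3 - 18) = 47*(18 - 18) = 47*0 = 0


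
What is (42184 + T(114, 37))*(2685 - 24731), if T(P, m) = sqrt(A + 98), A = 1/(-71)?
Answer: -929988464 - 66138*sqrt(54883)/71 ≈ -9.3021e+8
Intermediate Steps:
A = -1/71 ≈ -0.014085
T(P, m) = 3*sqrt(54883)/71 (T(P, m) = sqrt(-1/71 + 98) = sqrt(6957/71) = 3*sqrt(54883)/71)
(42184 + T(114, 37))*(2685 - 24731) = (42184 + 3*sqrt(54883)/71)*(2685 - 24731) = (42184 + 3*sqrt(54883)/71)*(-22046) = -929988464 - 66138*sqrt(54883)/71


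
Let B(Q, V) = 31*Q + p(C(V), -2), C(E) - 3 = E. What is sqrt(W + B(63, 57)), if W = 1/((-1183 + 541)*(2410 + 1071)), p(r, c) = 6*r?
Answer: 5*sqrt(132742411602)/37878 ≈ 48.094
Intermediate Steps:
C(E) = 3 + E
B(Q, V) = 18 + 6*V + 31*Q (B(Q, V) = 31*Q + 6*(3 + V) = 31*Q + (18 + 6*V) = 18 + 6*V + 31*Q)
W = -1/2234802 (W = 1/(-642*3481) = 1/(-2234802) = -1/2234802 ≈ -4.4747e-7)
sqrt(W + B(63, 57)) = sqrt(-1/2234802 + (18 + 6*57 + 31*63)) = sqrt(-1/2234802 + (18 + 342 + 1953)) = sqrt(-1/2234802 + 2313) = sqrt(5169097025/2234802) = 5*sqrt(132742411602)/37878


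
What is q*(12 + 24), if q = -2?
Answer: -72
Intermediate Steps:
q*(12 + 24) = -2*(12 + 24) = -2*36 = -72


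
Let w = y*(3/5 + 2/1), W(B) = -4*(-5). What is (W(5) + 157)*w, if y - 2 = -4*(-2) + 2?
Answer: 27612/5 ≈ 5522.4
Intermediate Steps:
y = 12 (y = 2 + (-4*(-2) + 2) = 2 + (8 + 2) = 2 + 10 = 12)
W(B) = 20
w = 156/5 (w = 12*(3/5 + 2/1) = 12*(3*(1/5) + 2*1) = 12*(3/5 + 2) = 12*(13/5) = 156/5 ≈ 31.200)
(W(5) + 157)*w = (20 + 157)*(156/5) = 177*(156/5) = 27612/5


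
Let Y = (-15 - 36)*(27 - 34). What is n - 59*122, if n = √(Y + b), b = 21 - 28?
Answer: -7198 + 5*√14 ≈ -7179.3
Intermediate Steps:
Y = 357 (Y = -51*(-7) = 357)
b = -7
n = 5*√14 (n = √(357 - 7) = √350 = 5*√14 ≈ 18.708)
n - 59*122 = 5*√14 - 59*122 = 5*√14 - 7198 = -7198 + 5*√14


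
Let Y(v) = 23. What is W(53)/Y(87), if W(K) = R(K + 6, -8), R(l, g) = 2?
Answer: 2/23 ≈ 0.086957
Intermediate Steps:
W(K) = 2
W(53)/Y(87) = 2/23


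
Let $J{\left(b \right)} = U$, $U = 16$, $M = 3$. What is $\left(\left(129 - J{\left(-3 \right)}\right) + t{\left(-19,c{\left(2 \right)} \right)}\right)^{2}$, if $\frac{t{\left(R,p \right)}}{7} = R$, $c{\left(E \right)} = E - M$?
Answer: $400$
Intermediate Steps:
$c{\left(E \right)} = -3 + E$ ($c{\left(E \right)} = E - 3 = -3 + E$)
$J{\left(b \right)} = 16$
$t{\left(R,p \right)} = 7 R$
$\left(\left(129 - J{\left(-3 \right)}\right) + t{\left(-19,c{\left(2 \right)} \right)}\right)^{2} = \left(\left(129 - 16\right) + 7 \left(-19\right)\right)^{2} = \left(\left(129 - 16\right) - 133\right)^{2} = \left(113 - 133\right)^{2} = \left(-20\right)^{2} = 400$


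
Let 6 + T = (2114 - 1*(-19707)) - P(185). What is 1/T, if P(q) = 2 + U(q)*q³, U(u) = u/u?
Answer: -1/6309812 ≈ -1.5848e-7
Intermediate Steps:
U(u) = 1
P(q) = 2 + q³ (P(q) = 2 + 1*q³ = 2 + q³)
T = -6309812 (T = -6 + ((2114 - 1*(-19707)) - (2 + 185³)) = -6 + ((2114 + 19707) - (2 + 6331625)) = -6 + (21821 - 1*6331627) = -6 + (21821 - 6331627) = -6 - 6309806 = -6309812)
1/T = 1/(-6309812) = -1/6309812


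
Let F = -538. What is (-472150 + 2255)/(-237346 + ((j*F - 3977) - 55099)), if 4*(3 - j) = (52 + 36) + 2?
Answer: 469895/285931 ≈ 1.6434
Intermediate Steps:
j = -39/2 (j = 3 - ((52 + 36) + 2)/4 = 3 - (88 + 2)/4 = 3 - 1/4*90 = 3 - 45/2 = -39/2 ≈ -19.500)
(-472150 + 2255)/(-237346 + ((j*F - 3977) - 55099)) = (-472150 + 2255)/(-237346 + ((-39/2*(-538) - 3977) - 55099)) = -469895/(-237346 + ((10491 - 3977) - 55099)) = -469895/(-237346 + (6514 - 55099)) = -469895/(-237346 - 48585) = -469895/(-285931) = -469895*(-1/285931) = 469895/285931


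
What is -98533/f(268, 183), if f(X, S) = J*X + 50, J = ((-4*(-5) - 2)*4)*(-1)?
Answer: 98533/19246 ≈ 5.1197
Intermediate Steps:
J = -72 (J = ((20 - 2)*4)*(-1) = (18*4)*(-1) = 72*(-1) = -72)
f(X, S) = 50 - 72*X (f(X, S) = -72*X + 50 = 50 - 72*X)
-98533/f(268, 183) = -98533/(50 - 72*268) = -98533/(50 - 19296) = -98533/(-19246) = -98533*(-1/19246) = 98533/19246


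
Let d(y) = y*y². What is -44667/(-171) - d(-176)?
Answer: 103588707/19 ≈ 5.4520e+6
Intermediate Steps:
d(y) = y³
-44667/(-171) - d(-176) = -44667/(-171) - 1*(-176)³ = -44667*(-1/171) - 1*(-5451776) = 4963/19 + 5451776 = 103588707/19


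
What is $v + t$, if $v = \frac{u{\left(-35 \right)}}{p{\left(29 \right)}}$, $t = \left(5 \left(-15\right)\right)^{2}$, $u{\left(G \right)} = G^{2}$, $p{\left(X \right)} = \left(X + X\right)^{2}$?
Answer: $\frac{18923725}{3364} \approx 5625.4$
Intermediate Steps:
$p{\left(X \right)} = 4 X^{2}$ ($p{\left(X \right)} = \left(2 X\right)^{2} = 4 X^{2}$)
$t = 5625$ ($t = \left(-75\right)^{2} = 5625$)
$v = \frac{1225}{3364}$ ($v = \frac{\left(-35\right)^{2}}{4 \cdot 29^{2}} = \frac{1225}{4 \cdot 841} = \frac{1225}{3364} \approx 0.36415$)
$v + t = \frac{1225}{3364} + 5625 = \frac{18923725}{3364}$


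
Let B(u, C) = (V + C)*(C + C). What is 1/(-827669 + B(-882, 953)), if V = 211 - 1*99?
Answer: 1/1202221 ≈ 8.3179e-7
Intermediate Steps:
V = 112 (V = 211 - 99 = 112)
B(u, C) = 2*C*(112 + C) (B(u, C) = (112 + C)*(C + C) = (112 + C)*(2*C) = 2*C*(112 + C))
1/(-827669 + B(-882, 953)) = 1/(-827669 + 2*953*(112 + 953)) = 1/(-827669 + 2*953*1065) = 1/(-827669 + 2029890) = 1/1202221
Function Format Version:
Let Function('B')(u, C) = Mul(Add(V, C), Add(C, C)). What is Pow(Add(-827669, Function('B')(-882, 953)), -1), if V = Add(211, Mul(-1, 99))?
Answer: Rational(1, 1202221) ≈ 8.3179e-7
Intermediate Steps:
V = 112 (V = Add(211, -99) = 112)
Function('B')(u, C) = Mul(2, C, Add(112, C)) (Function('B')(u, C) = Mul(Add(112, C), Add(C, C)) = Mul(Add(112, C), Mul(2, C)) = Mul(2, C, Add(112, C)))
Pow(Add(-827669, Function('B')(-882, 953)), -1) = Pow(Add(-827669, Mul(2, 953, Add(112, 953))), -1) = Pow(Add(-827669, Mul(2, 953, 1065)), -1) = Pow(Add(-827669, 2029890), -1) = Pow(1202221, -1) = Rational(1, 1202221)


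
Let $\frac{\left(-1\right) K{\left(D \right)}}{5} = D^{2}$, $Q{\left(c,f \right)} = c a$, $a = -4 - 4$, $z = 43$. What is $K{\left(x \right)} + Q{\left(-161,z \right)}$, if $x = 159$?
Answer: $-125117$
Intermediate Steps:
$a = -8$
$Q{\left(c,f \right)} = - 8 c$ ($Q{\left(c,f \right)} = c \left(-8\right) = - 8 c$)
$K{\left(D \right)} = - 5 D^{2}$
$K{\left(x \right)} + Q{\left(-161,z \right)} = - 5 \cdot 159^{2} - -1288 = \left(-5\right) 25281 + 1288 = -126405 + 1288 = -125117$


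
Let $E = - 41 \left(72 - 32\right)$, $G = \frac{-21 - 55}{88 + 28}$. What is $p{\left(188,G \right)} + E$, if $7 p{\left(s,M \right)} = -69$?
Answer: $- \frac{11549}{7} \approx -1649.9$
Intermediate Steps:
$G = - \frac{19}{29}$ ($G = - \frac{76}{116} = \left(-76\right) \frac{1}{116} = - \frac{19}{29} \approx -0.65517$)
$E = -1640$ ($E = \left(-41\right) 40 = -1640$)
$p{\left(s,M \right)} = - \frac{69}{7}$ ($p{\left(s,M \right)} = \frac{1}{7} \left(-69\right) = - \frac{69}{7}$)
$p{\left(188,G \right)} + E = - \frac{69}{7} - 1640 = - \frac{11549}{7}$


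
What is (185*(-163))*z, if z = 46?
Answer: -1387130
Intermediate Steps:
(185*(-163))*z = (185*(-163))*46 = -30155*46 = -1387130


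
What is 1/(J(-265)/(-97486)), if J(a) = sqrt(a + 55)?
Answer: 48743*I*sqrt(210)/105 ≈ 6727.2*I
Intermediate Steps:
J(a) = sqrt(55 + a)
1/(J(-265)/(-97486)) = 1/(sqrt(55 - 265)/(-97486)) = 1/(sqrt(-210)*(-1/97486)) = 1/((I*sqrt(210))*(-1/97486)) = 1/(-I*sqrt(210)/97486) = 48743*I*sqrt(210)/105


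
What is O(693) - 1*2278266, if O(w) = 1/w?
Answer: -1578838337/693 ≈ -2.2783e+6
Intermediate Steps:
O(693) - 1*2278266 = 1/693 - 1*2278266 = 1/693 - 2278266 = -1578838337/693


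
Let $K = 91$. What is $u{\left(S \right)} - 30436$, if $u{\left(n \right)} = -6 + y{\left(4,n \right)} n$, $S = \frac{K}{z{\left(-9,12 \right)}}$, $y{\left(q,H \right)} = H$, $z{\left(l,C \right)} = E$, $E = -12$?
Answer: $- \frac{4375367}{144} \approx -30385.0$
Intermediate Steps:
$z{\left(l,C \right)} = -12$
$S = - \frac{91}{12}$ ($S = \frac{91}{-12} = 91 \left(- \frac{1}{12}\right) = - \frac{91}{12} \approx -7.5833$)
$u{\left(n \right)} = -6 + n^{2}$ ($u{\left(n \right)} = -6 + n n = -6 + n^{2}$)
$u{\left(S \right)} - 30436 = \left(-6 + \left(- \frac{91}{12}\right)^{2}\right) - 30436 = \left(-6 + \frac{8281}{144}\right) - 30436 = \frac{7417}{144} - 30436 = - \frac{4375367}{144}$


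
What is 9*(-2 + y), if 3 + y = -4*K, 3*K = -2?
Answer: -21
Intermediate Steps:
K = -⅔ (K = (⅓)*(-2) = -⅔ ≈ -0.66667)
y = -⅓ (y = -3 - 4*(-⅔) = -3 + 8/3 = -⅓ ≈ -0.33333)
9*(-2 + y) = 9*(-2 - ⅓) = 9*(-7/3) = -21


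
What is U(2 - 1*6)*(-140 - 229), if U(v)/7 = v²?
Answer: -41328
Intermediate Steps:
U(v) = 7*v²
U(2 - 1*6)*(-140 - 229) = (7*(2 - 1*6)²)*(-140 - 229) = (7*(2 - 6)²)*(-369) = (7*(-4)²)*(-369) = (7*16)*(-369) = 112*(-369) = -41328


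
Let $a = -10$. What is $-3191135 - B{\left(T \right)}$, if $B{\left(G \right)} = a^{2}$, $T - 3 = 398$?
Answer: $-3191235$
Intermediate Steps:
$T = 401$ ($T = 3 + 398 = 401$)
$B{\left(G \right)} = 100$ ($B{\left(G \right)} = \left(-10\right)^{2} = 100$)
$-3191135 - B{\left(T \right)} = -3191135 - 100 = -3191235$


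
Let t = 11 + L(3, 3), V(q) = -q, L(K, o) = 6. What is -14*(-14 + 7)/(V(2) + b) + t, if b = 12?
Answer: 134/5 ≈ 26.800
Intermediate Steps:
t = 17 (t = 11 + 6 = 17)
-14*(-14 + 7)/(V(2) + b) + t = -14*(-14 + 7)/(-1*2 + 12) + 17 = -(-98)/(-2 + 12) + 17 = -(-98)/10 + 17 = -14*(-7/10) + 17 = 49/5 + 17 = 134/5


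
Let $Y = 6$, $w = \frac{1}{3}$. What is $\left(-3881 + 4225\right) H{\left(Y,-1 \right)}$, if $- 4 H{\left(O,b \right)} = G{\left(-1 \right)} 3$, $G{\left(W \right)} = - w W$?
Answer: $-86$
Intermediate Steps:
$w = \frac{1}{3} \approx 0.33333$
$G{\left(W \right)} = - \frac{W}{3}$ ($G{\left(W \right)} = \left(-1\right) \frac{1}{3} W = - \frac{W}{3}$)
$H{\left(O,b \right)} = - \frac{1}{4}$ ($H{\left(O,b \right)} = - \frac{\left(- \frac{1}{3}\right) \left(-1\right) 3}{4} = - \frac{\frac{1}{3} \cdot 3}{4} = \left(- \frac{1}{4}\right) 1 = - \frac{1}{4}$)
$\left(-3881 + 4225\right) H{\left(Y,-1 \right)} = \left(-3881 + 4225\right) \left(- \frac{1}{4}\right) = 344 \left(- \frac{1}{4}\right) = -86$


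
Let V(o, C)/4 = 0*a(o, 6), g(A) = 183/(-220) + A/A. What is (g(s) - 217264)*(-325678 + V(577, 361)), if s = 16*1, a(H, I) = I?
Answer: 7783385524077/110 ≈ 7.0758e+10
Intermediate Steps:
s = 16
g(A) = 37/220 (g(A) = 183*(-1/220) + 1 = -183/220 + 1 = 37/220)
V(o, C) = 0 (V(o, C) = 4*(0*6) = 4*0 = 0)
(g(s) - 217264)*(-325678 + V(577, 361)) = (37/220 - 217264)*(-325678 + 0) = -47798043/220*(-325678) = 7783385524077/110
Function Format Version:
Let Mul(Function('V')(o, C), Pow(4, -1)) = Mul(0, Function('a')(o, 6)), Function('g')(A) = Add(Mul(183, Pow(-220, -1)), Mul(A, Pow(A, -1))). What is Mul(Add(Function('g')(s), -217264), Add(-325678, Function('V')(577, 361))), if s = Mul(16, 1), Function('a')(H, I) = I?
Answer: Rational(7783385524077, 110) ≈ 7.0758e+10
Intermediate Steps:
s = 16
Function('g')(A) = Rational(37, 220) (Function('g')(A) = Add(Mul(183, Rational(-1, 220)), 1) = Add(Rational(-183, 220), 1) = Rational(37, 220))
Function('V')(o, C) = 0 (Function('V')(o, C) = Mul(4, Mul(0, 6)) = Mul(4, 0) = 0)
Mul(Add(Function('g')(s), -217264), Add(-325678, Function('V')(577, 361))) = Mul(Add(Rational(37, 220), -217264), Add(-325678, 0)) = Mul(Rational(-47798043, 220), -325678) = Rational(7783385524077, 110)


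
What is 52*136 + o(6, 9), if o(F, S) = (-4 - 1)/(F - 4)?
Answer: 14139/2 ≈ 7069.5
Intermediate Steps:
o(F, S) = -5/(-4 + F)
52*136 + o(6, 9) = 52*136 - 5/(-4 + 6) = 7072 - 5/2 = 14139/2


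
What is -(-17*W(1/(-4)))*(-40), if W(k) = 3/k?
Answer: 8160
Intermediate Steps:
-(-17*W(1/(-4)))*(-40) = -(-51/(1/(-4)))*(-40) = -(-51/(-1/4))*(-40) = -(-51*(-4))*(-40) = -(-17*(-12))*(-40) = -204*(-40) = -1*(-8160) = 8160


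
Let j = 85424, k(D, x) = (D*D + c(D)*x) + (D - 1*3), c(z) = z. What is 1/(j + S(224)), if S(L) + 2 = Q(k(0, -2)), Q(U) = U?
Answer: 1/85419 ≈ 1.1707e-5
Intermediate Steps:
k(D, x) = -3 + D + D² + D*x (k(D, x) = (D*D + D*x) + (D - 1*3) = (D² + D*x) + (D - 3) = (D² + D*x) + (-3 + D) = -3 + D + D² + D*x)
S(L) = -5 (S(L) = -2 + (-3 + 0 + 0² + 0*(-2)) = -2 + (-3 + 0 + 0 + 0) = -2 - 3 = -5)
1/(j + S(224)) = 1/(85424 - 5) = 1/85419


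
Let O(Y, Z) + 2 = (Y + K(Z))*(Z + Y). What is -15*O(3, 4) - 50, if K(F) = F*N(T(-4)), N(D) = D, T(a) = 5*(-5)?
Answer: 10165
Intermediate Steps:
T(a) = -25
K(F) = -25*F (K(F) = F*(-25) = -25*F)
O(Y, Z) = -2 + (Y + Z)*(Y - 25*Z) (O(Y, Z) = -2 + (Y - 25*Z)*(Z + Y) = -2 + (Y - 25*Z)*(Y + Z) = -2 + (Y + Z)*(Y - 25*Z))
-15*O(3, 4) - 50 = -15*(-2 + 3**2 - 25*4**2 - 24*3*4) - 50 = -15*(-2 + 9 - 25*16 - 288) - 50 = -15*(-2 + 9 - 400 - 288) - 50 = -15*(-681) - 50 = 10215 - 50 = 10165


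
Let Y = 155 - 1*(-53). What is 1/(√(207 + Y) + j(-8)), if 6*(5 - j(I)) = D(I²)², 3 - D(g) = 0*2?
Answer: -14/1611 + 4*√415/1611 ≈ 0.041891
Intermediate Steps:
Y = 208 (Y = 155 + 53 = 208)
D(g) = 3 (D(g) = 3 - 0*2 = 3 - 1*0 = 3 + 0 = 3)
j(I) = 7/2 (j(I) = 5 - ⅙*3² = 5 - ⅙*9 = 5 - 3/2 = 7/2)
1/(√(207 + Y) + j(-8)) = 1/(√(207 + 208) + 7/2) = 1/(√415 + 7/2) = 1/(7/2 + √415)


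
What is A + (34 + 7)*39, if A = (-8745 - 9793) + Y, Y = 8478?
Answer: -8461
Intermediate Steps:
A = -10060 (A = (-8745 - 9793) + 8478 = -18538 + 8478 = -10060)
A + (34 + 7)*39 = -10060 + (34 + 7)*39 = -10060 + 41*39 = -10060 + 1599 = -8461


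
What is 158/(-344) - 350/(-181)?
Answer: 45901/31132 ≈ 1.4744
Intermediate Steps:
158/(-344) - 350/(-181) = 158*(-1/344) - 350*(-1/181) = -79/172 + 350/181 = 45901/31132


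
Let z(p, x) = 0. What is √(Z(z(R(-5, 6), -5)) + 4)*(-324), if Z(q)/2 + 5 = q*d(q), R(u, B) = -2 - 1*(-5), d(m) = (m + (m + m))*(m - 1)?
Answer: -324*I*√6 ≈ -793.63*I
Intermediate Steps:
d(m) = 3*m*(-1 + m) (d(m) = (m + 2*m)*(-1 + m) = (3*m)*(-1 + m) = 3*m*(-1 + m))
R(u, B) = 3 (R(u, B) = -2 + 5 = 3)
Z(q) = -10 + 6*q²*(-1 + q) (Z(q) = -10 + 2*(q*(3*q*(-1 + q))) = -10 + 2*(3*q²*(-1 + q)) = -10 + 6*q²*(-1 + q))
√(Z(z(R(-5, 6), -5)) + 4)*(-324) = √((-10 + 6*0²*(-1 + 0)) + 4)*(-324) = √((-10 + 6*0*(-1)) + 4)*(-324) = √((-10 + 0) + 4)*(-324) = √(-10 + 4)*(-324) = √(-6)*(-324) = (I*√6)*(-324) = -324*I*√6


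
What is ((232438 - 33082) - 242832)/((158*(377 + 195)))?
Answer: -10869/22594 ≈ -0.48106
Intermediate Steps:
((232438 - 33082) - 242832)/((158*(377 + 195))) = (199356 - 242832)/((158*572)) = -43476/90376 = -43476*1/90376 = -10869/22594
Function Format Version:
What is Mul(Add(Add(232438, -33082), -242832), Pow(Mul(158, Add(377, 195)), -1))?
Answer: Rational(-10869, 22594) ≈ -0.48106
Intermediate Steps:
Mul(Add(Add(232438, -33082), -242832), Pow(Mul(158, Add(377, 195)), -1)) = Mul(Add(199356, -242832), Pow(Mul(158, 572), -1)) = Mul(-43476, Pow(90376, -1)) = Mul(-43476, Rational(1, 90376)) = Rational(-10869, 22594)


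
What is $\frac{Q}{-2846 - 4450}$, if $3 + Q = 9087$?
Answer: $- \frac{757}{608} \approx -1.2451$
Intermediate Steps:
$Q = 9084$ ($Q = -3 + 9087 = 9084$)
$\frac{Q}{-2846 - 4450} = \frac{9084}{-2846 - 4450} = \frac{9084}{-7296} = 9084 \left(- \frac{1}{7296}\right) = - \frac{757}{608}$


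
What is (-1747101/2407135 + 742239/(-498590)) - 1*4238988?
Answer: -1017504693270327411/240034687930 ≈ -4.2390e+6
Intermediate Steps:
(-1747101/2407135 + 742239/(-498590)) - 1*4238988 = (-1747101*1/2407135 + 742239*(-1/498590)) - 4238988 = (-1747101/2407135 - 742239/498590) - 4238988 = -531551312571/240034687930 - 4238988 = -1017504693270327411/240034687930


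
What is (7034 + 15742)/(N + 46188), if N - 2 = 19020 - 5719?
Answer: 22776/59491 ≈ 0.38285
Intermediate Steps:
N = 13303 (N = 2 + (19020 - 5719) = 2 + 13301 = 13303)
(7034 + 15742)/(N + 46188) = (7034 + 15742)/(13303 + 46188) = 22776/59491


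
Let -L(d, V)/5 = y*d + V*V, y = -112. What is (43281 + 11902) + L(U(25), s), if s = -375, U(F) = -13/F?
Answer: -3241166/5 ≈ -6.4823e+5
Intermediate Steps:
L(d, V) = -5*V² + 560*d (L(d, V) = -5*(-112*d + V*V) = -5*(-112*d + V²) = -5*(V² - 112*d) = -5*V² + 560*d)
(43281 + 11902) + L(U(25), s) = (43281 + 11902) + (-5*(-375)² + 560*(-13/25)) = 55183 + (-5*140625 + 560*(-13*1/25)) = 55183 + (-703125 + 560*(-13/25)) = 55183 + (-703125 - 1456/5) = 55183 - 3517081/5 = -3241166/5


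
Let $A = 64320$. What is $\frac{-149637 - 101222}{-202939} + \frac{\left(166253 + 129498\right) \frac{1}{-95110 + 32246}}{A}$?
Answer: $\frac{1014266391908131}{820566085278720} \approx 1.2361$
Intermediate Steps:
$\frac{-149637 - 101222}{-202939} + \frac{\left(166253 + 129498\right) \frac{1}{-95110 + 32246}}{A} = \frac{-149637 - 101222}{-202939} + \frac{\left(166253 + 129498\right) \frac{1}{-95110 + 32246}}{64320} = \left(-149637 - 101222\right) \left(- \frac{1}{202939}\right) + \frac{295751}{-62864} \cdot \frac{1}{64320} = \left(-250859\right) \left(- \frac{1}{202939}\right) + 295751 \left(- \frac{1}{62864}\right) \frac{1}{64320} = \frac{250859}{202939} - \frac{295751}{4043412480} = \frac{1014266391908131}{820566085278720}$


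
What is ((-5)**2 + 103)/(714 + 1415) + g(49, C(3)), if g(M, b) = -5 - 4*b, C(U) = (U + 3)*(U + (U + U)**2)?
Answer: -2003261/2129 ≈ -940.94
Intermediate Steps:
C(U) = (3 + U)*(U + 4*U**2) (C(U) = (3 + U)*(U + (2*U)**2) = (3 + U)*(U + 4*U**2))
((-5)**2 + 103)/(714 + 1415) + g(49, C(3)) = ((-5)**2 + 103)/(714 + 1415) + (-5 - 12*(3 + 4*3**2 + 13*3)) = (25 + 103)/2129 + (-5 - 12*(3 + 4*9 + 39)) = 128*(1/2129) + (-5 - 12*(3 + 36 + 39)) = 128/2129 + (-5 - 12*78) = 128/2129 + (-5 - 4*234) = 128/2129 + (-5 - 936) = 128/2129 - 941 = -2003261/2129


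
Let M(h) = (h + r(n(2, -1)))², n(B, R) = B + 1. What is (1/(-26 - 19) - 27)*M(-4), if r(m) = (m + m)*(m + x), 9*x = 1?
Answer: -2354176/405 ≈ -5812.8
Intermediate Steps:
x = ⅑ (x = (⅑)*1 = ⅑ ≈ 0.11111)
n(B, R) = 1 + B
r(m) = 2*m*(⅑ + m) (r(m) = (m + m)*(m + ⅑) = (2*m)*(⅑ + m) = 2*m*(⅑ + m))
M(h) = (56/3 + h)² (M(h) = (h + 2*(1 + 2)*(1 + 9*(1 + 2))/9)² = (h + (2/9)*3*(1 + 9*3))² = (h + (2/9)*3*(1 + 27))² = (h + (2/9)*3*28)² = (h + 56/3)² = (56/3 + h)²)
(1/(-26 - 19) - 27)*M(-4) = (1/(-26 - 19) - 27)*((56 + 3*(-4))²/9) = (1/(-45) - 27)*((56 - 12)²/9) = (-1/45 - 27)*((⅑)*44²) = -1216*1936/405 = -1216/45*1936/9 = -2354176/405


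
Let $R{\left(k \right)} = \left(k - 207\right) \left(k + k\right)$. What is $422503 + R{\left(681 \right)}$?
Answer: $1068091$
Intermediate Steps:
$R{\left(k \right)} = 2 k \left(-207 + k\right)$ ($R{\left(k \right)} = \left(-207 + k\right) 2 k = 2 k \left(-207 + k\right)$)
$422503 + R{\left(681 \right)} = 422503 + 2 \cdot 681 \left(-207 + 681\right) = 422503 + 2 \cdot 681 \cdot 474 = 422503 + 645588 = 1068091$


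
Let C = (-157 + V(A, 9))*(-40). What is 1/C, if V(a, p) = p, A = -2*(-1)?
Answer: 1/5920 ≈ 0.00016892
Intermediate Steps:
A = 2
C = 5920 (C = (-157 + 9)*(-40) = -148*(-40) = 5920)
1/C = 1/5920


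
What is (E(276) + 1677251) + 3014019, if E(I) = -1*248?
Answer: 4691022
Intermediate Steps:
E(I) = -248
(E(276) + 1677251) + 3014019 = (-248 + 1677251) + 3014019 = 1677003 + 3014019 = 4691022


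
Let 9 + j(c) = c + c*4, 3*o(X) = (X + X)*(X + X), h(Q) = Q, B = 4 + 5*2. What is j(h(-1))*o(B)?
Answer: -10976/3 ≈ -3658.7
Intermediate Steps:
B = 14 (B = 4 + 10 = 14)
o(X) = 4*X**2/3 (o(X) = ((X + X)*(X + X))/3 = ((2*X)*(2*X))/3 = (4*X**2)/3 = 4*X**2/3)
j(c) = -9 + 5*c (j(c) = -9 + (c + c*4) = -9 + (c + 4*c) = -9 + 5*c)
j(h(-1))*o(B) = (-9 + 5*(-1))*((4/3)*14**2) = (-9 - 5)*((4/3)*196) = -14*784/3 = -10976/3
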